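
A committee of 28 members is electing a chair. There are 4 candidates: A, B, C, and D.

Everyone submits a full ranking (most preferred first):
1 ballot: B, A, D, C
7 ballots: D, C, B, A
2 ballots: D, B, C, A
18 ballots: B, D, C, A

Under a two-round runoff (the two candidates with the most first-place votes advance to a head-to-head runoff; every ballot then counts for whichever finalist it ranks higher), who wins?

Round 1 first-place votes: A 0, B 19, C 0, D 9. B and D advance.
Runoff: B is ranked above D on 19 ballots, D above B on 9.

B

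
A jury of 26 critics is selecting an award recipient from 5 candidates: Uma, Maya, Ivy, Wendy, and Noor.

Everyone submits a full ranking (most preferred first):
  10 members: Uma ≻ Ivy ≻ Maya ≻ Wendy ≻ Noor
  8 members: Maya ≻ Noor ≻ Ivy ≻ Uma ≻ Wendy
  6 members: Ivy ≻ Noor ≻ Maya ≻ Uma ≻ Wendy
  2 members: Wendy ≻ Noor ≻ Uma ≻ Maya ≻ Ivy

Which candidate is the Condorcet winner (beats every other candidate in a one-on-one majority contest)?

Ivy vs Uma: 14–12
Ivy vs Maya: 16–10
Ivy vs Wendy: 24–2
Ivy vs Noor: 16–10
Ivy beats every other candidate.

Ivy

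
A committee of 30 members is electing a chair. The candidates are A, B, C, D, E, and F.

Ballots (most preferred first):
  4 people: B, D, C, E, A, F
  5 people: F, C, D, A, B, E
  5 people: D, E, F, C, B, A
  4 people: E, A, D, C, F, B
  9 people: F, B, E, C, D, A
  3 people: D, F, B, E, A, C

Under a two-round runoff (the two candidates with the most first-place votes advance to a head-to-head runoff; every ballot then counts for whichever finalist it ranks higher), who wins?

Round 1 first-place votes: A 0, B 4, C 0, D 8, E 4, F 14. F and D advance.
Runoff: F is ranked above D on 14 ballots, D above F on 16.

D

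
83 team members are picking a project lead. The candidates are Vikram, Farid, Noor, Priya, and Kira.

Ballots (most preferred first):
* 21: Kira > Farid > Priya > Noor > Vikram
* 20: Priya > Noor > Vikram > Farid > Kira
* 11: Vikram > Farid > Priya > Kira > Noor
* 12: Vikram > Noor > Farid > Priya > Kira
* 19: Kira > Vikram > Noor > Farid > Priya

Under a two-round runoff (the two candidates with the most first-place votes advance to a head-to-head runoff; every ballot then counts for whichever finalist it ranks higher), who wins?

Vikram

Round 1 first-place votes: Vikram 23, Farid 0, Noor 0, Priya 20, Kira 40. Kira and Vikram advance.
Runoff: Kira is ranked above Vikram on 40 ballots, Vikram above Kira on 43.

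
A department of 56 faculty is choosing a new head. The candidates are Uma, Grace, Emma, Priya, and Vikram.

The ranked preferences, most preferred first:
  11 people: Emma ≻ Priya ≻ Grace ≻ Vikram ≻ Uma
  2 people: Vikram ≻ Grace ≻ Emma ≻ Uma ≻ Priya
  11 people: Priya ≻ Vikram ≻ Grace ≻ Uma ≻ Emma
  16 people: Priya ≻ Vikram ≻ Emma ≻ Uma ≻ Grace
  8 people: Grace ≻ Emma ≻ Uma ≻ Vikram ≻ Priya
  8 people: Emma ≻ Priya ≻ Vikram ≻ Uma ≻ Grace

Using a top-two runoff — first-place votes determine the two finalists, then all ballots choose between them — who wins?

Round 1 first-place votes: Uma 0, Grace 8, Emma 19, Priya 27, Vikram 2. Priya and Emma advance.
Runoff: Priya is ranked above Emma on 27 ballots, Emma above Priya on 29.

Emma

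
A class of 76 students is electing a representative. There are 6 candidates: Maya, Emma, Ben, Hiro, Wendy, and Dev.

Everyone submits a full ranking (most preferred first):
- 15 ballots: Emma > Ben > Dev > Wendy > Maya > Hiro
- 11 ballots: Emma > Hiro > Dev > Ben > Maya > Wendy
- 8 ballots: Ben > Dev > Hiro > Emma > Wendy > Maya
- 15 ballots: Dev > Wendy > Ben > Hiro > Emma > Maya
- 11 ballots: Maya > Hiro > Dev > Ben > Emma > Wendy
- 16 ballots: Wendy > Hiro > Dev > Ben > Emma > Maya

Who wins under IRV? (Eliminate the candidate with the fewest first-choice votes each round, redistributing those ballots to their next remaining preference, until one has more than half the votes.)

Dev

Round 1: Maya 11, Emma 26, Ben 8, Hiro 0, Wendy 16, Dev 15. Hiro eliminated.
Round 2: Maya 11, Emma 26, Ben 8, Wendy 16, Dev 15. Ben eliminated.
Round 3: Maya 11, Emma 26, Wendy 16, Dev 23. Maya eliminated.
Round 4: Emma 26, Wendy 16, Dev 34. Wendy eliminated.
Round 5: Emma 26, Dev 50. Dev has a majority (≥39).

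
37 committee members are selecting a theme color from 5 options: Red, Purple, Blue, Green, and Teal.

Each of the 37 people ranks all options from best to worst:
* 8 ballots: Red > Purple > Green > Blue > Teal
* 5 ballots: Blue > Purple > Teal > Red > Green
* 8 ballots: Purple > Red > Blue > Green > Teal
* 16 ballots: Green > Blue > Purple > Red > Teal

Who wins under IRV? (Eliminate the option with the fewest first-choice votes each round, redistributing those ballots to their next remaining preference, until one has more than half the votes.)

Round 1: Red 8, Purple 8, Blue 5, Green 16, Teal 0. Teal eliminated.
Round 2: Red 8, Purple 8, Blue 5, Green 16. Blue eliminated.
Round 3: Red 8, Purple 13, Green 16. Red eliminated.
Round 4: Purple 21, Green 16. Purple has a majority (≥19).

Purple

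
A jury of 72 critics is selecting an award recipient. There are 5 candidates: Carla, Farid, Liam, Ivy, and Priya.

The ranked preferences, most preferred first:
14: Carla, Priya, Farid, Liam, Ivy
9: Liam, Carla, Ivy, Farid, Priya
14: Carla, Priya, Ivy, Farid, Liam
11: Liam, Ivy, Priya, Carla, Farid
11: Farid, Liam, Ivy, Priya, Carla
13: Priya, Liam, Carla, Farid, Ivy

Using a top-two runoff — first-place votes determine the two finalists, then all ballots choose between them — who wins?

Round 1 first-place votes: Carla 28, Farid 11, Liam 20, Ivy 0, Priya 13. Carla and Liam advance.
Runoff: Carla is ranked above Liam on 28 ballots, Liam above Carla on 44.

Liam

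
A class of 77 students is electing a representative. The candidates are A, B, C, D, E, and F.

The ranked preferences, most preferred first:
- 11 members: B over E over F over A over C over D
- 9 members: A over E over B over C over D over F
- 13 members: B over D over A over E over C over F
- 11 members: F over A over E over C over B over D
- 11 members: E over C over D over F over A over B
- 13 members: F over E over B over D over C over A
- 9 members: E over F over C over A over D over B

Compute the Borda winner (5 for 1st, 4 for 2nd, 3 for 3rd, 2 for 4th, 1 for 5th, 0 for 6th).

A: 11×2 + 9×5 + 13×3 + 11×4 + 11×1 + 13×0 + 9×2 = 179
B: 11×5 + 9×3 + 13×5 + 11×1 + 11×0 + 13×3 + 9×0 = 197
C: 11×1 + 9×2 + 13×1 + 11×2 + 11×4 + 13×1 + 9×3 = 148
D: 11×0 + 9×1 + 13×4 + 11×0 + 11×3 + 13×2 + 9×1 = 129
E: 11×4 + 9×4 + 13×2 + 11×3 + 11×5 + 13×4 + 9×5 = 291
F: 11×3 + 9×0 + 13×0 + 11×5 + 11×2 + 13×5 + 9×4 = 211

E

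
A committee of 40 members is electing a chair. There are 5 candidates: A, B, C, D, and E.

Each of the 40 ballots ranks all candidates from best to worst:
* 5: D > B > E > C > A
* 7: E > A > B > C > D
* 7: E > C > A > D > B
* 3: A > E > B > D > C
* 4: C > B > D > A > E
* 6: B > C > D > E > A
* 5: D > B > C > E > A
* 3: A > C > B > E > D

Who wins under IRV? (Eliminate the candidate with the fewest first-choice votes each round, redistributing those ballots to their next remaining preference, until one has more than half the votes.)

B

Round 1: A 6, B 6, C 4, D 10, E 14. C eliminated.
Round 2: A 6, B 10, D 10, E 14. A eliminated.
Round 3: B 13, D 10, E 17. D eliminated.
Round 4: B 23, E 17. B has a majority (≥21).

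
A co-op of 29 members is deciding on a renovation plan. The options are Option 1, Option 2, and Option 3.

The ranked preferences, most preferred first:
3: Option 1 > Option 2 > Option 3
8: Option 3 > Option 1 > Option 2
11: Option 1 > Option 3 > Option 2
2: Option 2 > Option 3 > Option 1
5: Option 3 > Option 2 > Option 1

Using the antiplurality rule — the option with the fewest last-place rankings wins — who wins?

Option 3

Last-place votes: Option 1 7, Option 2 19, Option 3 3.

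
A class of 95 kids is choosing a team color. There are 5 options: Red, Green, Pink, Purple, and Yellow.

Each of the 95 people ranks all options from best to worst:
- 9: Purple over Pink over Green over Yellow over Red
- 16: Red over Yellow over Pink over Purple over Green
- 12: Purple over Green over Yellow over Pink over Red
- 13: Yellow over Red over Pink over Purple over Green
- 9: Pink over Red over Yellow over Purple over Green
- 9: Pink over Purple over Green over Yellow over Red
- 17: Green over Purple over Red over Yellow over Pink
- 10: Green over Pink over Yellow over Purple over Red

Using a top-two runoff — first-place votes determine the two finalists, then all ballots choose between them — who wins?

Purple

Round 1 first-place votes: Red 16, Green 27, Pink 18, Purple 21, Yellow 13. Green and Purple advance.
Runoff: Green is ranked above Purple on 27 ballots, Purple above Green on 68.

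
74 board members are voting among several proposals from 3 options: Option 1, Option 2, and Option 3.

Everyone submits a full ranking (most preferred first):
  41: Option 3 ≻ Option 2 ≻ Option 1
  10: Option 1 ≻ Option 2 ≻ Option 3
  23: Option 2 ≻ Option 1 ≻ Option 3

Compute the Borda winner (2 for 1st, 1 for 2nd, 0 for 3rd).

Option 1: 41×0 + 10×2 + 23×1 = 43
Option 2: 41×1 + 10×1 + 23×2 = 97
Option 3: 41×2 + 10×0 + 23×0 = 82

Option 2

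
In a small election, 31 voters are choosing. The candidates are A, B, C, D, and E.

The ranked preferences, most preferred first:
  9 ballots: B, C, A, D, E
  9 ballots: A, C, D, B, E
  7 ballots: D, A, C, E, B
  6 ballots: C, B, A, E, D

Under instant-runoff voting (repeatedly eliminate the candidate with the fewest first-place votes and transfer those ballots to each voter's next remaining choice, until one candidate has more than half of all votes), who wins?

A

Round 1: A 9, B 9, C 6, D 7, E 0. E eliminated.
Round 2: A 9, B 9, C 6, D 7. C eliminated.
Round 3: A 9, B 15, D 7. D eliminated.
Round 4: A 16, B 15. A has a majority (≥16).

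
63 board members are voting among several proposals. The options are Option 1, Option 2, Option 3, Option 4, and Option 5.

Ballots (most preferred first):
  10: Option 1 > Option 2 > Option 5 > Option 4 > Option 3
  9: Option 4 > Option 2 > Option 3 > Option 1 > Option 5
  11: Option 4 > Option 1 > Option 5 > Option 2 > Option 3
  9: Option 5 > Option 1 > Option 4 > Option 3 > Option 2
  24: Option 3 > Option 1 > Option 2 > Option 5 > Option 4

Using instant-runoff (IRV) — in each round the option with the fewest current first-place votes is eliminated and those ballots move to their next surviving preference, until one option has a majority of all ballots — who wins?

Round 1: Option 1 10, Option 2 0, Option 3 24, Option 4 20, Option 5 9. Option 2 eliminated.
Round 2: Option 1 10, Option 3 24, Option 4 20, Option 5 9. Option 5 eliminated.
Round 3: Option 1 19, Option 3 24, Option 4 20. Option 1 eliminated.
Round 4: Option 3 24, Option 4 39. Option 4 has a majority (≥32).

Option 4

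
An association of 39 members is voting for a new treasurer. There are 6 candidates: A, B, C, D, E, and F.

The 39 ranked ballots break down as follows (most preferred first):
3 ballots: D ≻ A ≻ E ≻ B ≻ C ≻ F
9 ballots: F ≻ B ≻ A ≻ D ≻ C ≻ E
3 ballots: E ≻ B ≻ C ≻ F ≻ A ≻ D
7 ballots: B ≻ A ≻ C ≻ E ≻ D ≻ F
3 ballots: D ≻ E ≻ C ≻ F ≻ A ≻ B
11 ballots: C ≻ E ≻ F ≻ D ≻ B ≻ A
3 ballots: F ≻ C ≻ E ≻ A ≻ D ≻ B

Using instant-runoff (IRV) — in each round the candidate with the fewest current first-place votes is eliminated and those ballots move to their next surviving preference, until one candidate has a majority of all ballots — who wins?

Round 1: A 0, B 7, C 11, D 6, E 3, F 12. A eliminated.
Round 2: B 7, C 11, D 6, E 3, F 12. E eliminated.
Round 3: B 10, C 11, D 6, F 12. D eliminated.
Round 4: B 13, C 14, F 12. F eliminated.
Round 5: B 22, C 17. B has a majority (≥20).

B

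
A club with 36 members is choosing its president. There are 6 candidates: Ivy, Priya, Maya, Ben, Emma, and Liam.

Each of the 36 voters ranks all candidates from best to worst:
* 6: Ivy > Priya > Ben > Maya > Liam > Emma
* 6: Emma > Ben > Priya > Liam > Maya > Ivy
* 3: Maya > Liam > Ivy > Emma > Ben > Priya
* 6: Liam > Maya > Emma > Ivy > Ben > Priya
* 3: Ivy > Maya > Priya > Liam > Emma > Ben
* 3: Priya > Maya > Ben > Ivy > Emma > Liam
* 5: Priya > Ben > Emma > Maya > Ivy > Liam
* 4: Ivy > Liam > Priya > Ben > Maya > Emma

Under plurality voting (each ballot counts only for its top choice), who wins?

Ivy

First-place votes: Ivy 13, Priya 8, Maya 3, Ben 0, Emma 6, Liam 6.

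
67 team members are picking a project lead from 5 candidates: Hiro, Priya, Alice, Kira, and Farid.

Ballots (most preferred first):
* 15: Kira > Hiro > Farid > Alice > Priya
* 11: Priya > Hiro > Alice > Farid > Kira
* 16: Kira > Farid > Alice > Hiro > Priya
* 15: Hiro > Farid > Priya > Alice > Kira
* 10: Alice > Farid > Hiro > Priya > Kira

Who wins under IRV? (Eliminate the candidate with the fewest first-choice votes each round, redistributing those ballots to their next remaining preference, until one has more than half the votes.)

Round 1: Hiro 15, Priya 11, Alice 10, Kira 31, Farid 0. Farid eliminated.
Round 2: Hiro 15, Priya 11, Alice 10, Kira 31. Alice eliminated.
Round 3: Hiro 25, Priya 11, Kira 31. Priya eliminated.
Round 4: Hiro 36, Kira 31. Hiro has a majority (≥34).

Hiro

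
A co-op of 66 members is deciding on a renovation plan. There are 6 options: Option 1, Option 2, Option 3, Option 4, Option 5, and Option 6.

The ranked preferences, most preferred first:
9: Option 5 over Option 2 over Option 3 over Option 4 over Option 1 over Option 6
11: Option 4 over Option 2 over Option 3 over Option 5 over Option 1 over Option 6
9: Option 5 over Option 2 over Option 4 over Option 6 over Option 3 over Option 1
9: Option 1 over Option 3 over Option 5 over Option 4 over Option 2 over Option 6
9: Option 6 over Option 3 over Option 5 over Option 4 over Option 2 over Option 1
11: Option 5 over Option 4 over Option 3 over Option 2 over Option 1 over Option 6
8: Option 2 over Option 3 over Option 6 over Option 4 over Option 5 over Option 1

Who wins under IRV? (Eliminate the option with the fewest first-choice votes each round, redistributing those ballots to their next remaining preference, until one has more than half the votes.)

Option 5

Round 1: Option 1 9, Option 2 8, Option 3 0, Option 4 11, Option 5 29, Option 6 9. Option 3 eliminated.
Round 2: Option 1 9, Option 2 8, Option 4 11, Option 5 29, Option 6 9. Option 2 eliminated.
Round 3: Option 1 9, Option 4 11, Option 5 29, Option 6 17. Option 1 eliminated.
Round 4: Option 4 11, Option 5 38, Option 6 17. Option 5 has a majority (≥34).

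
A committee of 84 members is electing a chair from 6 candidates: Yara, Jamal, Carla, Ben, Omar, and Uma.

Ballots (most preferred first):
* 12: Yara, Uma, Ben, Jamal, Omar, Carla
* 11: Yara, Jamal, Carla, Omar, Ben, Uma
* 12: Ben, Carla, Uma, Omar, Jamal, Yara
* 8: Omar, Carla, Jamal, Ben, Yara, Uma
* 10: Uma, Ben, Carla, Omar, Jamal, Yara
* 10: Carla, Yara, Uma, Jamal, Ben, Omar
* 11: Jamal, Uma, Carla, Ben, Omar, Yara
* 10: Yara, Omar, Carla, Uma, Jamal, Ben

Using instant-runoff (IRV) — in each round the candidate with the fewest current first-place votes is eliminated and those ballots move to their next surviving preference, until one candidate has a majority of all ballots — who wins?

Round 1: Yara 33, Jamal 11, Carla 10, Ben 12, Omar 8, Uma 10. Omar eliminated.
Round 2: Yara 33, Jamal 11, Carla 18, Ben 12, Uma 10. Uma eliminated.
Round 3: Yara 33, Jamal 11, Carla 18, Ben 22. Jamal eliminated.
Round 4: Yara 33, Carla 29, Ben 22. Ben eliminated.
Round 5: Yara 33, Carla 51. Carla has a majority (≥43).

Carla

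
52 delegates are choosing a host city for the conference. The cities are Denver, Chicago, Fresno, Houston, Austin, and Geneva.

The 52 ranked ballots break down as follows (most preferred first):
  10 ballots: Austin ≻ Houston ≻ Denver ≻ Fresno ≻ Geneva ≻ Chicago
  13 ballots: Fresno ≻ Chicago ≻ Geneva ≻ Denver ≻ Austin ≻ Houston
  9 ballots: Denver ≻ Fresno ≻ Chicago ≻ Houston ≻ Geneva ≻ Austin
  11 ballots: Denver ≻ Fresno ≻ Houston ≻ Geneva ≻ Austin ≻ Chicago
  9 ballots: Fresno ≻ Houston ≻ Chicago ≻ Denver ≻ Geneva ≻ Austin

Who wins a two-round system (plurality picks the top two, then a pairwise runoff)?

Denver

Round 1 first-place votes: Denver 20, Chicago 0, Fresno 22, Houston 0, Austin 10, Geneva 0. Fresno and Denver advance.
Runoff: Fresno is ranked above Denver on 22 ballots, Denver above Fresno on 30.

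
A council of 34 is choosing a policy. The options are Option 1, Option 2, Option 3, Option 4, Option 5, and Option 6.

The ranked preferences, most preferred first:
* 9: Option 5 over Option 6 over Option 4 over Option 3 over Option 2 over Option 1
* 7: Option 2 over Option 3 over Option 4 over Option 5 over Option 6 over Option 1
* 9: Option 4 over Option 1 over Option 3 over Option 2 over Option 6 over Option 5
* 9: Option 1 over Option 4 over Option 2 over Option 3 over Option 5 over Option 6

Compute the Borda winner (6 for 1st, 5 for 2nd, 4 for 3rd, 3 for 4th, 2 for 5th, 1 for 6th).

Option 1: 9×1 + 7×1 + 9×5 + 9×6 = 115
Option 2: 9×2 + 7×6 + 9×3 + 9×4 = 123
Option 3: 9×3 + 7×5 + 9×4 + 9×3 = 125
Option 4: 9×4 + 7×4 + 9×6 + 9×5 = 163
Option 5: 9×6 + 7×3 + 9×1 + 9×2 = 102
Option 6: 9×5 + 7×2 + 9×2 + 9×1 = 86

Option 4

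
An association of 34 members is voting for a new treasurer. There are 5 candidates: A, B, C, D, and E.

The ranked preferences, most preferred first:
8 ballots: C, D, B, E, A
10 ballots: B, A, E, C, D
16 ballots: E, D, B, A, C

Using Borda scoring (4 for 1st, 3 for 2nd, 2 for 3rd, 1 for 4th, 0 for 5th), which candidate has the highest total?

E

A: 8×0 + 10×3 + 16×1 = 46
B: 8×2 + 10×4 + 16×2 = 88
C: 8×4 + 10×1 + 16×0 = 42
D: 8×3 + 10×0 + 16×3 = 72
E: 8×1 + 10×2 + 16×4 = 92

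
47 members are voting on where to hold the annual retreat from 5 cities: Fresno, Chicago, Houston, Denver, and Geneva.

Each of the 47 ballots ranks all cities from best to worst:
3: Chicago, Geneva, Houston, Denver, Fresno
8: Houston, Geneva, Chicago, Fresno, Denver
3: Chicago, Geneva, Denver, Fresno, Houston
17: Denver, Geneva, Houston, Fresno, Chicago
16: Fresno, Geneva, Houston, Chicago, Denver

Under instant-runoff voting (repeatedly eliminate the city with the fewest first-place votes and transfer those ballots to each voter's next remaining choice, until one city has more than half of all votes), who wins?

Fresno

Round 1: Fresno 16, Chicago 6, Houston 8, Denver 17, Geneva 0. Geneva eliminated.
Round 2: Fresno 16, Chicago 6, Houston 8, Denver 17. Chicago eliminated.
Round 3: Fresno 16, Houston 11, Denver 20. Houston eliminated.
Round 4: Fresno 24, Denver 23. Fresno has a majority (≥24).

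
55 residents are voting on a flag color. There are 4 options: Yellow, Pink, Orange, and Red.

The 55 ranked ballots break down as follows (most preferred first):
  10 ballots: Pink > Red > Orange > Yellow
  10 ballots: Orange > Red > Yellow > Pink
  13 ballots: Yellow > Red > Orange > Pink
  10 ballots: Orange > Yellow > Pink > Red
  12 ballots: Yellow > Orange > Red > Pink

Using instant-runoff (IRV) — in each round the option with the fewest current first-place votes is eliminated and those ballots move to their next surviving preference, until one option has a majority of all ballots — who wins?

Orange

Round 1: Yellow 25, Pink 10, Orange 20, Red 0. Red eliminated.
Round 2: Yellow 25, Pink 10, Orange 20. Pink eliminated.
Round 3: Yellow 25, Orange 30. Orange has a majority (≥28).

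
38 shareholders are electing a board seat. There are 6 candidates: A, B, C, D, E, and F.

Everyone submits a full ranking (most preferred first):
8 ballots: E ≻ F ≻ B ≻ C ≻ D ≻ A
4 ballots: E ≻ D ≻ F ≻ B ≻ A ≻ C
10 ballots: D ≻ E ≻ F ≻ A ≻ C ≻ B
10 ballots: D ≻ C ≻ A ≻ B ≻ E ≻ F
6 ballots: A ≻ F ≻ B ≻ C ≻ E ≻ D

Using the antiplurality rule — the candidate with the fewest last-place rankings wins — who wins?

E

Last-place votes: A 8, B 10, C 4, D 6, E 0, F 10.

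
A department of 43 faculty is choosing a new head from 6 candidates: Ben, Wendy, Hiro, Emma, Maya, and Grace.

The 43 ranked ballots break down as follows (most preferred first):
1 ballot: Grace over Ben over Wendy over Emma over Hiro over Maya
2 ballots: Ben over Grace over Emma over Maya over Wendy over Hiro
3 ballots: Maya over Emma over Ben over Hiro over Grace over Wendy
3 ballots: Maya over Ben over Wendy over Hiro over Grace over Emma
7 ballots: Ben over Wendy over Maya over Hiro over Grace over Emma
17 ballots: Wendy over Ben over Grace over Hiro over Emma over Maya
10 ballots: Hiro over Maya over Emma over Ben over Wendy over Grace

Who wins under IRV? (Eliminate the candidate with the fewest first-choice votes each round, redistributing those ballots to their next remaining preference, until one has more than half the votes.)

Round 1: Ben 9, Wendy 17, Hiro 10, Emma 0, Maya 6, Grace 1. Emma eliminated.
Round 2: Ben 9, Wendy 17, Hiro 10, Maya 6, Grace 1. Grace eliminated.
Round 3: Ben 10, Wendy 17, Hiro 10, Maya 6. Maya eliminated.
Round 4: Ben 16, Wendy 17, Hiro 10. Hiro eliminated.
Round 5: Ben 26, Wendy 17. Ben has a majority (≥22).

Ben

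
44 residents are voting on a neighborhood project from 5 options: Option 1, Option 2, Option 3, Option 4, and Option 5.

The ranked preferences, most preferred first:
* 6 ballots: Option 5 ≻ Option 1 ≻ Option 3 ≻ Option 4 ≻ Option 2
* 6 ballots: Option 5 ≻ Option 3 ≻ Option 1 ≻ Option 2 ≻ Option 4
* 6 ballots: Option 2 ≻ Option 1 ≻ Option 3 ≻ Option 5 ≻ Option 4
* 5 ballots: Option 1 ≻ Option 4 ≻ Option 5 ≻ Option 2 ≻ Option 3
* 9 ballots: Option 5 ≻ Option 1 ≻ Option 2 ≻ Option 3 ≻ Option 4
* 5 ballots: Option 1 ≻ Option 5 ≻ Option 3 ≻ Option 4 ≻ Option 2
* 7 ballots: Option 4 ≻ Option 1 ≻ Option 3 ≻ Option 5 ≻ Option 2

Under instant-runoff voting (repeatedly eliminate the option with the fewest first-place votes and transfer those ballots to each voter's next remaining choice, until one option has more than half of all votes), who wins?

Round 1: Option 1 10, Option 2 6, Option 3 0, Option 4 7, Option 5 21. Option 3 eliminated.
Round 2: Option 1 10, Option 2 6, Option 4 7, Option 5 21. Option 2 eliminated.
Round 3: Option 1 16, Option 4 7, Option 5 21. Option 4 eliminated.
Round 4: Option 1 23, Option 5 21. Option 1 has a majority (≥23).

Option 1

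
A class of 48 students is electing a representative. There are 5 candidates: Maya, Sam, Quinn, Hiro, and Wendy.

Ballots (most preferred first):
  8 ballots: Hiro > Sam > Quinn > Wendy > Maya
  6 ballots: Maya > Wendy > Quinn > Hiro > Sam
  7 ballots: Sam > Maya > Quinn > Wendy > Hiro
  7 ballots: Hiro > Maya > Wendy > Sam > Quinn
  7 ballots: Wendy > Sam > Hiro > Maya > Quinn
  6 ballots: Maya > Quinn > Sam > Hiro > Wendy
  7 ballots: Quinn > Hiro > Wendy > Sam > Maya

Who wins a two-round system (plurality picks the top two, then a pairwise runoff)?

Round 1 first-place votes: Maya 12, Sam 7, Quinn 7, Hiro 15, Wendy 7. Hiro and Maya advance.
Runoff: Hiro is ranked above Maya on 29 ballots, Maya above Hiro on 19.

Hiro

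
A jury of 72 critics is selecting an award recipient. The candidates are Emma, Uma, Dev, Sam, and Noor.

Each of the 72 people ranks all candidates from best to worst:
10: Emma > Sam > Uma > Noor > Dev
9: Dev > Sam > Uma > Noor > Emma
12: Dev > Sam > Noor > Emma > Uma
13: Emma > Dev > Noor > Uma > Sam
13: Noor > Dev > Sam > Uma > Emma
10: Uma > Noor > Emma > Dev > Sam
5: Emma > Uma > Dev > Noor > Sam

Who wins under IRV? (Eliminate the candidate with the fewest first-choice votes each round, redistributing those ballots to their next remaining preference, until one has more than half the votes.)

Round 1: Emma 28, Uma 10, Dev 21, Sam 0, Noor 13. Sam eliminated.
Round 2: Emma 28, Uma 10, Dev 21, Noor 13. Uma eliminated.
Round 3: Emma 28, Dev 21, Noor 23. Dev eliminated.
Round 4: Emma 28, Noor 44. Noor has a majority (≥37).

Noor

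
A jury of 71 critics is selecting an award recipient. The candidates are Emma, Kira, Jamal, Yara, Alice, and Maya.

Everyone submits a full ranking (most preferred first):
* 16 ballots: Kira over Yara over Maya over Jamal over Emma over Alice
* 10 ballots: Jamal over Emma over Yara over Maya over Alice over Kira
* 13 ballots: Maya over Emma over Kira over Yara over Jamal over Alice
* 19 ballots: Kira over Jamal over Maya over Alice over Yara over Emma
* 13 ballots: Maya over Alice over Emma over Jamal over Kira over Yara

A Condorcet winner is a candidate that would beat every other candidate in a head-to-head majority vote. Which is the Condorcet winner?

Maya

Maya vs Emma: 61–10
Maya vs Kira: 36–35
Maya vs Jamal: 42–29
Maya vs Yara: 45–26
Maya vs Alice: 71–0
Maya beats every other candidate.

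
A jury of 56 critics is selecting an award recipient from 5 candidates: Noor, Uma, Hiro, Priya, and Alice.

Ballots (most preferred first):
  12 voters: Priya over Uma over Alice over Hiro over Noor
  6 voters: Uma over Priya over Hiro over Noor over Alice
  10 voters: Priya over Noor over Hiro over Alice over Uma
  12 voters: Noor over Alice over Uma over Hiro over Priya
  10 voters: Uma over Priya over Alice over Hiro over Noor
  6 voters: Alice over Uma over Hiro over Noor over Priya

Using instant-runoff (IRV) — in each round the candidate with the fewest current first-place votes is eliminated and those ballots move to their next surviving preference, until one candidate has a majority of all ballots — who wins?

Uma

Round 1: Noor 12, Uma 16, Hiro 0, Priya 22, Alice 6. Hiro eliminated.
Round 2: Noor 12, Uma 16, Priya 22, Alice 6. Alice eliminated.
Round 3: Noor 12, Uma 22, Priya 22. Noor eliminated.
Round 4: Uma 34, Priya 22. Uma has a majority (≥29).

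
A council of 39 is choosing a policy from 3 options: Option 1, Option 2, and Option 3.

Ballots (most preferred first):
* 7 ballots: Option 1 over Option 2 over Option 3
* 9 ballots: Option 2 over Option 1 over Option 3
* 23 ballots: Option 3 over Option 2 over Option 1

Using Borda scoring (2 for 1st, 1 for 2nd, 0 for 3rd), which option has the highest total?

Option 1: 7×2 + 9×1 + 23×0 = 23
Option 2: 7×1 + 9×2 + 23×1 = 48
Option 3: 7×0 + 9×0 + 23×2 = 46

Option 2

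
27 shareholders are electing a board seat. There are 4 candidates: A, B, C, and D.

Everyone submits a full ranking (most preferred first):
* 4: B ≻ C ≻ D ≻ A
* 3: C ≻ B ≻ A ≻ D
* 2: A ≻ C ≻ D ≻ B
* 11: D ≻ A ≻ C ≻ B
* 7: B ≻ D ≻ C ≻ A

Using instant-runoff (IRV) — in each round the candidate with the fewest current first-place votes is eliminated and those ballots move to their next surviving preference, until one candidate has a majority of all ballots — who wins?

B

Round 1: A 2, B 11, C 3, D 11. A eliminated.
Round 2: B 11, C 5, D 11. C eliminated.
Round 3: B 14, D 13. B has a majority (≥14).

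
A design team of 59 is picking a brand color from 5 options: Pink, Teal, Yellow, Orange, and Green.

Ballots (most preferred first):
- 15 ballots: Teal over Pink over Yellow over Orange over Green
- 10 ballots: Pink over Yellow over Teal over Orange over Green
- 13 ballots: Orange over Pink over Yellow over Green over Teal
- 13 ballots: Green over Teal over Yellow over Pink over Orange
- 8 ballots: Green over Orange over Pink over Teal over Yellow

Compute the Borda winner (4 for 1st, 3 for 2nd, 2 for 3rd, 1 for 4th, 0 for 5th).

Pink: 15×3 + 10×4 + 13×3 + 13×1 + 8×2 = 153
Teal: 15×4 + 10×2 + 13×0 + 13×3 + 8×1 = 127
Yellow: 15×2 + 10×3 + 13×2 + 13×2 + 8×0 = 112
Orange: 15×1 + 10×1 + 13×4 + 13×0 + 8×3 = 101
Green: 15×0 + 10×0 + 13×1 + 13×4 + 8×4 = 97

Pink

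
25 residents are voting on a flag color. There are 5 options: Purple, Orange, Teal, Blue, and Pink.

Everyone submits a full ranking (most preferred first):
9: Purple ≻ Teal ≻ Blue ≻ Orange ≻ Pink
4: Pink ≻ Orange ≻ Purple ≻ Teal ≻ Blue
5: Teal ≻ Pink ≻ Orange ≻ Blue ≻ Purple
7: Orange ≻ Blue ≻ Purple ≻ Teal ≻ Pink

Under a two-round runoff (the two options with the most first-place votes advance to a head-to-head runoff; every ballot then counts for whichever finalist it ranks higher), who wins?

Round 1 first-place votes: Purple 9, Orange 7, Teal 5, Blue 0, Pink 4. Purple and Orange advance.
Runoff: Purple is ranked above Orange on 9 ballots, Orange above Purple on 16.

Orange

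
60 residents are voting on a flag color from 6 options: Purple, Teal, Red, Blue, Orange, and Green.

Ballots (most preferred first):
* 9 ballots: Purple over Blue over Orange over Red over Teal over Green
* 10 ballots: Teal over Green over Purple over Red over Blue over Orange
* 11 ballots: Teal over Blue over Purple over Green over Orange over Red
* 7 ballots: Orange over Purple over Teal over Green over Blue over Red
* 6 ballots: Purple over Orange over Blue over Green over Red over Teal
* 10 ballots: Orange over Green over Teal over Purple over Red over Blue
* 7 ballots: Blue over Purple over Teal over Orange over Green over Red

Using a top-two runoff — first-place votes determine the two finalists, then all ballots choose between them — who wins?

Round 1 first-place votes: Purple 15, Teal 21, Red 0, Blue 7, Orange 17, Green 0. Teal and Orange advance.
Runoff: Teal is ranked above Orange on 28 ballots, Orange above Teal on 32.

Orange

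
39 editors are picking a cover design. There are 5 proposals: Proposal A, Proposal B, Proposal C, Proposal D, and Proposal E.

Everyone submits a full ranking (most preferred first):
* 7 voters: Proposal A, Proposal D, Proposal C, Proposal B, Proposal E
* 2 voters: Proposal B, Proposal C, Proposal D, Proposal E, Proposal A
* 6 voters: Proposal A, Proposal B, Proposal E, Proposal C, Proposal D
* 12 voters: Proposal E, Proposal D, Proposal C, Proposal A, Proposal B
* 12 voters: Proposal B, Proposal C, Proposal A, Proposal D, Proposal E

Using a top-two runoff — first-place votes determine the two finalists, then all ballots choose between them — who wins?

Round 1 first-place votes: Proposal A 13, Proposal B 14, Proposal C 0, Proposal D 0, Proposal E 12. Proposal B and Proposal A advance.
Runoff: Proposal B is ranked above Proposal A on 14 ballots, Proposal A above Proposal B on 25.

Proposal A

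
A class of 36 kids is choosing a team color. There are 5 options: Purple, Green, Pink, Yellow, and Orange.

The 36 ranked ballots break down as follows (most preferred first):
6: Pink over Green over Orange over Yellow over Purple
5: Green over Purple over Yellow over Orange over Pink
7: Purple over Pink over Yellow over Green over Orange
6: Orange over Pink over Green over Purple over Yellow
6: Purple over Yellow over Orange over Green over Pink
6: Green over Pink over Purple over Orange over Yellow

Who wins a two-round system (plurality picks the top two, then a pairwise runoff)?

Round 1 first-place votes: Purple 13, Green 11, Pink 6, Yellow 0, Orange 6. Purple and Green advance.
Runoff: Purple is ranked above Green on 13 ballots, Green above Purple on 23.

Green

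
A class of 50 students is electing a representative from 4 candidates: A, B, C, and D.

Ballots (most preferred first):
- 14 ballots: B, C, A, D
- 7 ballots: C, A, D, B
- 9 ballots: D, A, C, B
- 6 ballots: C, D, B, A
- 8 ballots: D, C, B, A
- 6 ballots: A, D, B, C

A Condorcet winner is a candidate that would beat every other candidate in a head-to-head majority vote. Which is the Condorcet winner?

C vs A: 35–15
C vs B: 30–20
C vs D: 27–23
C beats every other candidate.

C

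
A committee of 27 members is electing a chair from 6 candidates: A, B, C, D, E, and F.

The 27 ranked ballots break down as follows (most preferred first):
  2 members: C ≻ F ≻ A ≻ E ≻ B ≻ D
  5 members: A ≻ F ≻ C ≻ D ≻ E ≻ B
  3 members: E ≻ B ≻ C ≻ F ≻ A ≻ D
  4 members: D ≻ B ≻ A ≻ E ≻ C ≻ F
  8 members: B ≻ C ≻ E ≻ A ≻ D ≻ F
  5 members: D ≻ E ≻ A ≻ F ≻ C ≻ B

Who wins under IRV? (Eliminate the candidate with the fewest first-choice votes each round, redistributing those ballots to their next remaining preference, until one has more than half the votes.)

Round 1: A 5, B 8, C 2, D 9, E 3, F 0. F eliminated.
Round 2: A 5, B 8, C 2, D 9, E 3. C eliminated.
Round 3: A 7, B 8, D 9, E 3. E eliminated.
Round 4: A 7, B 11, D 9. A eliminated.
Round 5: B 13, D 14. D has a majority (≥14).

D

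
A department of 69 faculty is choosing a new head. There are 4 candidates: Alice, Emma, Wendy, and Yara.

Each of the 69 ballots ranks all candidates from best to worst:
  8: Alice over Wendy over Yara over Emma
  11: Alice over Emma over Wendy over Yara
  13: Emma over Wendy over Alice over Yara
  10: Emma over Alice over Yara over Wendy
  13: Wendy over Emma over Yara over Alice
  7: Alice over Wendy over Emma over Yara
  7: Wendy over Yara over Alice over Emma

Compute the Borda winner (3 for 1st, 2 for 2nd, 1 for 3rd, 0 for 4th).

Alice: 8×3 + 11×3 + 13×1 + 10×2 + 13×0 + 7×3 + 7×1 = 118
Emma: 8×0 + 11×2 + 13×3 + 10×3 + 13×2 + 7×1 + 7×0 = 124
Wendy: 8×2 + 11×1 + 13×2 + 10×0 + 13×3 + 7×2 + 7×3 = 127
Yara: 8×1 + 11×0 + 13×0 + 10×1 + 13×1 + 7×0 + 7×2 = 45

Wendy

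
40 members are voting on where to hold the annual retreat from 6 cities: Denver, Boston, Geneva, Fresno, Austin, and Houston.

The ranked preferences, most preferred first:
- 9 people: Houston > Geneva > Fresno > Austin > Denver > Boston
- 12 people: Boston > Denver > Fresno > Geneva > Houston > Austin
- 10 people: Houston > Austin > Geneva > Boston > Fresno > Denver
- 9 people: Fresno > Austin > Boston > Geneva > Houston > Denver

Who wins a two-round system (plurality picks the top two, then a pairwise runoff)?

Round 1 first-place votes: Denver 0, Boston 12, Geneva 0, Fresno 9, Austin 0, Houston 19. Houston and Boston advance.
Runoff: Houston is ranked above Boston on 19 ballots, Boston above Houston on 21.

Boston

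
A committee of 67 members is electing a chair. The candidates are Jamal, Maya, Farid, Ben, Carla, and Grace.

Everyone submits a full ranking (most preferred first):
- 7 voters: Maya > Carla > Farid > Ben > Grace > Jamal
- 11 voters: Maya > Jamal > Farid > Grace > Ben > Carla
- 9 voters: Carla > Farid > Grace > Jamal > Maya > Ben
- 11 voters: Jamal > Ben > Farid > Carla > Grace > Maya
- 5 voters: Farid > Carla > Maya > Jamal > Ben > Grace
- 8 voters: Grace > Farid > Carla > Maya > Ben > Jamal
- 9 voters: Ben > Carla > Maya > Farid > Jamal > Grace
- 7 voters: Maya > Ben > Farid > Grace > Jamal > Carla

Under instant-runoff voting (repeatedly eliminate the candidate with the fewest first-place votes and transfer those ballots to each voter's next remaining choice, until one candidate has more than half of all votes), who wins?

Carla

Round 1: Jamal 11, Maya 25, Farid 5, Ben 9, Carla 9, Grace 8. Farid eliminated.
Round 2: Jamal 11, Maya 25, Ben 9, Carla 14, Grace 8. Grace eliminated.
Round 3: Jamal 11, Maya 25, Ben 9, Carla 22. Ben eliminated.
Round 4: Jamal 11, Maya 25, Carla 31. Jamal eliminated.
Round 5: Maya 25, Carla 42. Carla has a majority (≥34).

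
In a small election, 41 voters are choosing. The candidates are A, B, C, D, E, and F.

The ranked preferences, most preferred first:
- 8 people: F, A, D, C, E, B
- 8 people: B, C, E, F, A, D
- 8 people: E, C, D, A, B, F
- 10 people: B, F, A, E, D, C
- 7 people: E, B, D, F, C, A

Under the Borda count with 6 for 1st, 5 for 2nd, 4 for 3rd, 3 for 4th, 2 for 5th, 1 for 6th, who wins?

E

A: 8×5 + 8×2 + 8×3 + 10×4 + 7×1 = 127
B: 8×1 + 8×6 + 8×2 + 10×6 + 7×5 = 167
C: 8×3 + 8×5 + 8×5 + 10×1 + 7×2 = 128
D: 8×4 + 8×1 + 8×4 + 10×2 + 7×4 = 120
E: 8×2 + 8×4 + 8×6 + 10×3 + 7×6 = 168
F: 8×6 + 8×3 + 8×1 + 10×5 + 7×3 = 151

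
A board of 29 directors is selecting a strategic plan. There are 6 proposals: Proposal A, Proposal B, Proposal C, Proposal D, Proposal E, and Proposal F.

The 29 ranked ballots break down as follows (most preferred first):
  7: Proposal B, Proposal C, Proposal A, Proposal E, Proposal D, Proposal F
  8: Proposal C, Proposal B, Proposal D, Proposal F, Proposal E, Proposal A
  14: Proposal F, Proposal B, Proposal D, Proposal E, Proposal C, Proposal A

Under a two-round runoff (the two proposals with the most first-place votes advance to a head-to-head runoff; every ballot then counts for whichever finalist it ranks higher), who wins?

Proposal C

Round 1 first-place votes: Proposal A 0, Proposal B 7, Proposal C 8, Proposal D 0, Proposal E 0, Proposal F 14. Proposal F and Proposal C advance.
Runoff: Proposal F is ranked above Proposal C on 14 ballots, Proposal C above Proposal F on 15.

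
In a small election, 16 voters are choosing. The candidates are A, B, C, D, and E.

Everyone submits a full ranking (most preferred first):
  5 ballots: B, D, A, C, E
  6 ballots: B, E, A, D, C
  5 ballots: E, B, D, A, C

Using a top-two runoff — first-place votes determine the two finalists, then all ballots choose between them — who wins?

B

Round 1 first-place votes: A 0, B 11, C 0, D 0, E 5. B and E advance.
Runoff: B is ranked above E on 11 ballots, E above B on 5.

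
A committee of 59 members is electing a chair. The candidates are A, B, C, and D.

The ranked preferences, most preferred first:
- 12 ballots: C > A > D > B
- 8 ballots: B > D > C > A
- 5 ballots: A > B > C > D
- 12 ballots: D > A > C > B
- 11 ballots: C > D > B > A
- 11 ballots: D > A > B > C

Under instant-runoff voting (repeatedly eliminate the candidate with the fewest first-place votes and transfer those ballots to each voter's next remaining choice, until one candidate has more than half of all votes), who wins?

D

Round 1: A 5, B 8, C 23, D 23. A eliminated.
Round 2: B 13, C 23, D 23. B eliminated.
Round 3: C 28, D 31. D has a majority (≥30).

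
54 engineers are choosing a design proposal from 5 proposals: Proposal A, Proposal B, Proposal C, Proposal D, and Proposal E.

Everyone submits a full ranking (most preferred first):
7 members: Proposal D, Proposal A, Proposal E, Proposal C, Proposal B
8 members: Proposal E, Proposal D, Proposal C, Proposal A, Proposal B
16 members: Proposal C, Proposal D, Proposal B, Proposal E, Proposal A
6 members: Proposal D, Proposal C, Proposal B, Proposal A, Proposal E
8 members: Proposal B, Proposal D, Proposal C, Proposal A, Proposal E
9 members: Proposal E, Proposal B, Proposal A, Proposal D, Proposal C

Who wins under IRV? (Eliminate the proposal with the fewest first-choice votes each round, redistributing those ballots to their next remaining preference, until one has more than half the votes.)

Proposal D

Round 1: Proposal A 0, Proposal B 8, Proposal C 16, Proposal D 13, Proposal E 17. Proposal A eliminated.
Round 2: Proposal B 8, Proposal C 16, Proposal D 13, Proposal E 17. Proposal B eliminated.
Round 3: Proposal C 16, Proposal D 21, Proposal E 17. Proposal C eliminated.
Round 4: Proposal D 37, Proposal E 17. Proposal D has a majority (≥28).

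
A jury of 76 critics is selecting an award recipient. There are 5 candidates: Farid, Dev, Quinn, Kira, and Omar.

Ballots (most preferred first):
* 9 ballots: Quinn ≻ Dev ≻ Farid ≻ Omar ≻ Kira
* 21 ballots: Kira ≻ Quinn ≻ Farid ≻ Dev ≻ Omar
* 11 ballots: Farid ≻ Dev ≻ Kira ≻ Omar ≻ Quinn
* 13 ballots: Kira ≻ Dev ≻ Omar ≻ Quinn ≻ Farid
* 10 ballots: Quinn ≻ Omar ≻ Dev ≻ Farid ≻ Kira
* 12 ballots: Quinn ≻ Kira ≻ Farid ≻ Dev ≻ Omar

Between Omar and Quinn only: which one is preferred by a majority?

Omar is ranked above Quinn on 24 ballots; Quinn above Omar on 52.

Quinn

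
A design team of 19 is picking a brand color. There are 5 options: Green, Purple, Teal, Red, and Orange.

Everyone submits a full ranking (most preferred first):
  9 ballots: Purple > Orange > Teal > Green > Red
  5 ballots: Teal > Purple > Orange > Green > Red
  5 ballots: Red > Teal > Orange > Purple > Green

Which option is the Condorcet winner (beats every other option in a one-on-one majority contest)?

Teal vs Green: 19–0
Teal vs Purple: 10–9
Teal vs Red: 14–5
Teal vs Orange: 10–9
Teal beats every other option.

Teal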